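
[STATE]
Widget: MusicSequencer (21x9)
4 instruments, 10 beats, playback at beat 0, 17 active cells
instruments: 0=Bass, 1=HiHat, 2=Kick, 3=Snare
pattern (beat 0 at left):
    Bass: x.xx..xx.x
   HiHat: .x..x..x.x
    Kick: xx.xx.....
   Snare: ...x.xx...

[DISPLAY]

      ▼123456789     
  Bass█·██··██·█     
 HiHat·█··█··█·█     
  Kick██·██·····     
 Snare···█·██···     
                     
                     
                     
                     


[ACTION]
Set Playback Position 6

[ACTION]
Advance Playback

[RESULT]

      0123456▼89     
  Bass█·██··██·█     
 HiHat·█··█··█·█     
  Kick██·██·····     
 Snare···█·██···     
                     
                     
                     
                     


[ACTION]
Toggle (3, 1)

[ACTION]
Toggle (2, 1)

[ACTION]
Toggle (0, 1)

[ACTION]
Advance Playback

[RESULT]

      01234567▼9     
  Bass████··██·█     
 HiHat·█··█··█·█     
  Kick█··██·····     
 Snare·█·█·██···     
                     
                     
                     
                     


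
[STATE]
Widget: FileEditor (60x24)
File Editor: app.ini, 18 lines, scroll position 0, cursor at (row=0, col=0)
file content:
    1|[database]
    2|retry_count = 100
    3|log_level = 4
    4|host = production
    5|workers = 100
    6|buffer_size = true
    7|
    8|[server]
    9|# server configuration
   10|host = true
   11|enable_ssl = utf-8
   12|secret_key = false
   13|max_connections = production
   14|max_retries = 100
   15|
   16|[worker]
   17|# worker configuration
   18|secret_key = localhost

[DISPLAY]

█database]                                                 ▲
retry_count = 100                                          █
log_level = 4                                              ░
host = production                                          ░
workers = 100                                              ░
buffer_size = true                                         ░
                                                           ░
[server]                                                   ░
# server configuration                                     ░
host = true                                                ░
enable_ssl = utf-8                                         ░
secret_key = false                                         ░
max_connections = production                               ░
max_retries = 100                                          ░
                                                           ░
[worker]                                                   ░
# worker configuration                                     ░
secret_key = localhost                                     ░
                                                           ░
                                                           ░
                                                           ░
                                                           ░
                                                           ░
                                                           ▼


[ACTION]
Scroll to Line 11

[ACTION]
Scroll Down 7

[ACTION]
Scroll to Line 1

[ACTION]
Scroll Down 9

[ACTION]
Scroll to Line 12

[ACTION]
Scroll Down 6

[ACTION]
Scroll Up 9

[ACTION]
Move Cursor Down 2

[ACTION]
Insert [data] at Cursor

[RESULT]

[database]                                                 ▲
retry_count = 100                                          █
data█og_level = 4                                          ░
host = production                                          ░
workers = 100                                              ░
buffer_size = true                                         ░
                                                           ░
[server]                                                   ░
# server configuration                                     ░
host = true                                                ░
enable_ssl = utf-8                                         ░
secret_key = false                                         ░
max_connections = production                               ░
max_retries = 100                                          ░
                                                           ░
[worker]                                                   ░
# worker configuration                                     ░
secret_key = localhost                                     ░
                                                           ░
                                                           ░
                                                           ░
                                                           ░
                                                           ░
                                                           ▼


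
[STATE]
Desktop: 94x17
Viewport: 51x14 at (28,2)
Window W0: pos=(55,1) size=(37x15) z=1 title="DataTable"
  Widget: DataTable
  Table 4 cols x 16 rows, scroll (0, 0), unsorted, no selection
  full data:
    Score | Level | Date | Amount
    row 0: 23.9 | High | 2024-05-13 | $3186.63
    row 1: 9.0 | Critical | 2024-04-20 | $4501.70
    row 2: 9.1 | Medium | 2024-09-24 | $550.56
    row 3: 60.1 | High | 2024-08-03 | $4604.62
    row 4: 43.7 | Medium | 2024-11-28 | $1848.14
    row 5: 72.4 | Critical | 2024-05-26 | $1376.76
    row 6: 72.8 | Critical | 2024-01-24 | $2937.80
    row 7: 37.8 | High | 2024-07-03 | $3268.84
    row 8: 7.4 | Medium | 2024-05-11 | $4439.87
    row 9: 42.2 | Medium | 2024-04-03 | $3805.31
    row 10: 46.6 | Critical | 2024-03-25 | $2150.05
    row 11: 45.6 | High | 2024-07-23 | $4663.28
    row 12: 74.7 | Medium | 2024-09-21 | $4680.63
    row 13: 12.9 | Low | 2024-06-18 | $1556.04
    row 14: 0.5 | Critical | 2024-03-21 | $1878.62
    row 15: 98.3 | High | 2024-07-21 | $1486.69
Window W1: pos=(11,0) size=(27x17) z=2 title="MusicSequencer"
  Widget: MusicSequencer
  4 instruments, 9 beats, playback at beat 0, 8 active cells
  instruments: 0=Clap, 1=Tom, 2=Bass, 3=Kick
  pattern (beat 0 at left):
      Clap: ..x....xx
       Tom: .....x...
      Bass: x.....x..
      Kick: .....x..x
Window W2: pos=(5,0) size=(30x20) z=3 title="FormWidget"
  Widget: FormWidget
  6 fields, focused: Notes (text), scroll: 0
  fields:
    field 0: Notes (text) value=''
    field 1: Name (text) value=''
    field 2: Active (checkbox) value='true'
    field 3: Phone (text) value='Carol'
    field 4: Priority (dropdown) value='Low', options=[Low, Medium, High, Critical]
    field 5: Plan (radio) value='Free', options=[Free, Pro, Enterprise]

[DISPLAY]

──────┨──┨                 ┃ DataTable             
     ]┃  ┃                 ┠───────────────────────
     ]┃  ┃                 ┃Score│Level   │Date    
      ┃  ┃                 ┃─────┼────────┼────────
     ]┃  ┃                 ┃23.9 │High    │2024-05-
    ▼]┃  ┃                 ┃9.0  │Critical│2024-04-
  ( ) ┃  ┃                 ┃9.1  │Medium  │2024-09-
      ┃  ┃                 ┃60.1 │High    │2024-08-
      ┃  ┃                 ┃43.7 │Medium  │2024-11-
      ┃  ┃                 ┃72.4 │Critical│2024-05-
      ┃  ┃                 ┃72.8 │Critical│2024-01-
      ┃  ┃                 ┃37.8 │High    │2024-07-
      ┃  ┃                 ┃7.4  │Medium  │2024-05-
      ┃  ┃                 ┗━━━━━━━━━━━━━━━━━━━━━━━


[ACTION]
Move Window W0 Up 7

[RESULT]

──────┨──┨                 ┠───────────────────────
     ]┃  ┃                 ┃Score│Level   │Date    
     ]┃  ┃                 ┃─────┼────────┼────────
      ┃  ┃                 ┃23.9 │High    │2024-05-
     ]┃  ┃                 ┃9.0  │Critical│2024-04-
    ▼]┃  ┃                 ┃9.1  │Medium  │2024-09-
  ( ) ┃  ┃                 ┃60.1 │High    │2024-08-
      ┃  ┃                 ┃43.7 │Medium  │2024-11-
      ┃  ┃                 ┃72.4 │Critical│2024-05-
      ┃  ┃                 ┃72.8 │Critical│2024-01-
      ┃  ┃                 ┃37.8 │High    │2024-07-
      ┃  ┃                 ┃7.4  │Medium  │2024-05-
      ┃  ┃                 ┗━━━━━━━━━━━━━━━━━━━━━━━
      ┃  ┃                                         


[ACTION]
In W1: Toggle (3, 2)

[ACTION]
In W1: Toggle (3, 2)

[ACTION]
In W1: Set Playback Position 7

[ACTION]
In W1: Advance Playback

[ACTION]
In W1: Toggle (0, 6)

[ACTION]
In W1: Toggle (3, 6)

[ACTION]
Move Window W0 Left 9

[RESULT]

──────┨──┨        ┠────────────────────────────────
     ]┃  ┃        ┃Score│Level   │Date      │Amount
     ]┃  ┃        ┃─────┼────────┼──────────┼──────
      ┃  ┃        ┃23.9 │High    │2024-05-13│$3186.
     ]┃  ┃        ┃9.0  │Critical│2024-04-20│$4501.
    ▼]┃  ┃        ┃9.1  │Medium  │2024-09-24│$550.5
  ( ) ┃  ┃        ┃60.1 │High    │2024-08-03│$4604.
      ┃  ┃        ┃43.7 │Medium  │2024-11-28│$1848.
      ┃  ┃        ┃72.4 │Critical│2024-05-26│$1376.
      ┃  ┃        ┃72.8 │Critical│2024-01-24│$2937.
      ┃  ┃        ┃37.8 │High    │2024-07-03│$3268.
      ┃  ┃        ┃7.4  │Medium  │2024-05-11│$4439.
      ┃  ┃        ┗━━━━━━━━━━━━━━━━━━━━━━━━━━━━━━━━
      ┃  ┃                                         


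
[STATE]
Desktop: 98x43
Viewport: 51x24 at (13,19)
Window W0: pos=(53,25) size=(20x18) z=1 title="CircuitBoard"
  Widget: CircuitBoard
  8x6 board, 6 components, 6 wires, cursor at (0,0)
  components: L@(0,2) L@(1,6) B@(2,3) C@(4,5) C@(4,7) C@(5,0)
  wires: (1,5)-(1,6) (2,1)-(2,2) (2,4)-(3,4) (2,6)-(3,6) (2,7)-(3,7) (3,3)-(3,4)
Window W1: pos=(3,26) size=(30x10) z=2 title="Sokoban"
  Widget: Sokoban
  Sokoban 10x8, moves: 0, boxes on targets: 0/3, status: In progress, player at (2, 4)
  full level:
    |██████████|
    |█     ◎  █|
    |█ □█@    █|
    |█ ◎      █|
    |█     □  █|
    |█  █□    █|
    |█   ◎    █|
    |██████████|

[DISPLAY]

                                                   
                                                   
                                                   
                                                   
                                                   
                                                   
                                        ┏━━━━━━━━━━
━━━━━━━━━━━━━━━━━━━┓                    ┃ CircuitBo
                   ┃                    ┠──────────
───────────────────┨                    ┃   0 1 2 3
█                  ┃                    ┃0  [.]    
█                  ┃                    ┃          
█                  ┃                    ┃1         
█                  ┃                    ┃          
█                  ┃                    ┃2       · 
█                  ┃                    ┃          
━━━━━━━━━━━━━━━━━━━┛                    ┃3         
                                        ┃          
                                        ┃4         
                                        ┃          
                                        ┃5   C     
                                        ┃Cursor: (0
                                        ┃          
                                        ┗━━━━━━━━━━


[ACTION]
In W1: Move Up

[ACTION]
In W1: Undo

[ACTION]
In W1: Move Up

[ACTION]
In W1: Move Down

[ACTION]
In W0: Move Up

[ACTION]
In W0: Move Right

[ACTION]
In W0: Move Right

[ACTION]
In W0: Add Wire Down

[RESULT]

                                                   
                                                   
                                                   
                                                   
                                                   
                                                   
                                        ┏━━━━━━━━━━
━━━━━━━━━━━━━━━━━━━┓                    ┃ CircuitBo
                   ┃                    ┠──────────
───────────────────┨                    ┃   0 1 2 3
█                  ┃                    ┃0         
█                  ┃                    ┃          
█                  ┃                    ┃1         
█                  ┃                    ┃          
█                  ┃                    ┃2       · 
█                  ┃                    ┃          
━━━━━━━━━━━━━━━━━━━┛                    ┃3         
                                        ┃          
                                        ┃4         
                                        ┃          
                                        ┃5   C     
                                        ┃Cursor: (0
                                        ┃          
                                        ┗━━━━━━━━━━


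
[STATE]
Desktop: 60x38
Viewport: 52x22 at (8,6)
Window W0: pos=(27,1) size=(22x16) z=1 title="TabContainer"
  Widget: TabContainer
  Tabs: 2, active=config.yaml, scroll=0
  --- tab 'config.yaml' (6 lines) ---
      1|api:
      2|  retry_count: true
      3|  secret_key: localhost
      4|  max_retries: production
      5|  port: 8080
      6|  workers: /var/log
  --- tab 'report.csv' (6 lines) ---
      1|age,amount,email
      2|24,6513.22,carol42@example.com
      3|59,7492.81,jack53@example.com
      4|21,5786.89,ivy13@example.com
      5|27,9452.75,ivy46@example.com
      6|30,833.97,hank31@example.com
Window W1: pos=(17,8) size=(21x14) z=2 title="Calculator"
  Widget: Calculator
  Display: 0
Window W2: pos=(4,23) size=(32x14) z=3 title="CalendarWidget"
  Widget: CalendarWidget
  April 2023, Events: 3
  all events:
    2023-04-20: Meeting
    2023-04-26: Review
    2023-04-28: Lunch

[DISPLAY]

                   ┃api:                ┃           
                   ┃  retry_count: true ┃           
         ┏━━━━━━━━━━━━━━━━━━━┓ey: localh┃           
         ┃ Calculator        ┃ies: produ┃           
         ┠───────────────────┨80        ┃           
         ┃                  0┃ /var/log ┃           
         ┃┌───┬───┬───┬───┐  ┃          ┃           
         ┃│ 7 │ 8 │ 9 │ ÷ │  ┃          ┃           
         ┃├───┼───┼───┼───┤  ┃          ┃           
         ┃│ 4 │ 5 │ 6 │ × │  ┃          ┃           
         ┃├───┼───┼───┼───┤  ┃━━━━━━━━━━┛           
         ┃│ 1 │ 2 │ 3 │ - │  ┃                      
         ┃├───┼───┼───┼───┤  ┃                      
         ┃│ 0 │ . │ = │ + │  ┃                      
         ┃└───┴───┴───┴───┘  ┃                      
         ┗━━━━━━━━━━━━━━━━━━━┛                      
                                                    
━━━━━━━━━━━━━━━━━━━━━━━━━━━┓                        
lendarWidget               ┃                        
───────────────────────────┨                        
       April 2023          ┃                        
Tu We Th Fr Sa Su          ┃                        


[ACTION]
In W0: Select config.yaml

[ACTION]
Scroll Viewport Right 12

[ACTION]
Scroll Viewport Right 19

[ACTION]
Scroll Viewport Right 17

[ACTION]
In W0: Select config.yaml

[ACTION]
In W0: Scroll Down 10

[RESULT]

                   ┃  workers: /var/log ┃           
                   ┃                    ┃           
         ┏━━━━━━━━━━━━━━━━━━━┓          ┃           
         ┃ Calculator        ┃          ┃           
         ┠───────────────────┨          ┃           
         ┃                  0┃          ┃           
         ┃┌───┬───┬───┬───┐  ┃          ┃           
         ┃│ 7 │ 8 │ 9 │ ÷ │  ┃          ┃           
         ┃├───┼───┼───┼───┤  ┃          ┃           
         ┃│ 4 │ 5 │ 6 │ × │  ┃          ┃           
         ┃├───┼───┼───┼───┤  ┃━━━━━━━━━━┛           
         ┃│ 1 │ 2 │ 3 │ - │  ┃                      
         ┃├───┼───┼───┼───┤  ┃                      
         ┃│ 0 │ . │ = │ + │  ┃                      
         ┃└───┴───┴───┴───┘  ┃                      
         ┗━━━━━━━━━━━━━━━━━━━┛                      
                                                    
━━━━━━━━━━━━━━━━━━━━━━━━━━━┓                        
lendarWidget               ┃                        
───────────────────────────┨                        
       April 2023          ┃                        
Tu We Th Fr Sa Su          ┃                        


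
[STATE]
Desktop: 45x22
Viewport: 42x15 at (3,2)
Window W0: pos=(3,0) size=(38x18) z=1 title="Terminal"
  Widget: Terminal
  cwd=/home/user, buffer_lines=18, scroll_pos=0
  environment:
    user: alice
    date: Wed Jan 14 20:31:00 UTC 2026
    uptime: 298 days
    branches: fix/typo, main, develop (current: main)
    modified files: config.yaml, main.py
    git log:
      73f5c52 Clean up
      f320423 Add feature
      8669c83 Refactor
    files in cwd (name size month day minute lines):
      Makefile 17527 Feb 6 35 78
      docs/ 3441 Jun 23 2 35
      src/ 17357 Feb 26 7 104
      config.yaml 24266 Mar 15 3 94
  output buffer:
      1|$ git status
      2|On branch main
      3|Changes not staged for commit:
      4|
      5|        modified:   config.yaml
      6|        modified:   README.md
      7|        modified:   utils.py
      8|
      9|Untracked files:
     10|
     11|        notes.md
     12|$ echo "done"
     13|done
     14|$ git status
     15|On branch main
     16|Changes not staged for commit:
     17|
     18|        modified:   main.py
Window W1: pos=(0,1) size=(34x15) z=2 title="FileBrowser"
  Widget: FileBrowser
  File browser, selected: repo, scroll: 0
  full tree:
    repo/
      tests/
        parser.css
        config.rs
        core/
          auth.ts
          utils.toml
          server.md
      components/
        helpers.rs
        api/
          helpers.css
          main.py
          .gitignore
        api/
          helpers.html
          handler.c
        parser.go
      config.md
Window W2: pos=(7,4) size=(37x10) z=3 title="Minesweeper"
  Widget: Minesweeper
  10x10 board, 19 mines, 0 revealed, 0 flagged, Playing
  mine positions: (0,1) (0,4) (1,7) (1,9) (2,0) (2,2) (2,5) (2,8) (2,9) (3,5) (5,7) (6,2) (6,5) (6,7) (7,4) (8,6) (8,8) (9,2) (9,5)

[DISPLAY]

ileBrowser                    ┃──────┨    
──────────────────────────────┨      ┃    
[-] ┏━━━━━━━━━━━━━━━━━━━━━━━━━━━━━━━━━━━┓ 
  [+┃ Minesweeper                       ┃ 
  [+┠───────────────────────────────────┨ 
  co┃■■■■■■■■■■                         ┃ 
    ┃■■■■■■■■■■                         ┃ 
    ┃■■■■■■■■■■                         ┃ 
    ┃■■■■■■■■■■                         ┃ 
    ┃■■■■■■■■■■                         ┃ 
    ┃■■■■■■■■■■                         ┃ 
    ┗━━━━━━━━━━━━━━━━━━━━━━━━━━━━━━━━━━━┛ 
                              ┃      ┃    
━━━━━━━━━━━━━━━━━━━━━━━━━━━━━━┛      ┃    
┃$ git status                        ┃    


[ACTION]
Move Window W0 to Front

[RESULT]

┠────────────────────────────────────┨    
┃$ git status                        ┃    
┃On branch main                      ┃━━┓ 
┃Changes not staged for commit:      ┃  ┃ 
┃                                    ┃──┨ 
┃        modified:   config.yaml     ┃  ┃ 
┃        modified:   README.md       ┃  ┃ 
┃        modified:   utils.py        ┃  ┃ 
┃                                    ┃  ┃ 
┃Untracked files:                    ┃  ┃ 
┃                                    ┃  ┃ 
┃        notes.md                    ┃━━┛ 
┃$ echo "done"                       ┃    
┃done                                ┃    
┃$ git status                        ┃    


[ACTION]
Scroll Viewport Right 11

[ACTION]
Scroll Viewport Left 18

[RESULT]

┃ F┠────────────────────────────────────┨ 
┠──┃$ git status                        ┃ 
┃> ┃On branch main                      ┃━
┃  ┃Changes not staged for commit:      ┃ 
┃  ┃                                    ┃─
┃  ┃        modified:   config.yaml     ┃ 
┃  ┃        modified:   README.md       ┃ 
┃  ┃        modified:   utils.py        ┃ 
┃  ┃                                    ┃ 
┃  ┃Untracked files:                    ┃ 
┃  ┃                                    ┃ 
┃  ┃        notes.md                    ┃━
┃  ┃$ echo "done"                       ┃ 
┗━━┃done                                ┃ 
   ┃$ git status                        ┃ 


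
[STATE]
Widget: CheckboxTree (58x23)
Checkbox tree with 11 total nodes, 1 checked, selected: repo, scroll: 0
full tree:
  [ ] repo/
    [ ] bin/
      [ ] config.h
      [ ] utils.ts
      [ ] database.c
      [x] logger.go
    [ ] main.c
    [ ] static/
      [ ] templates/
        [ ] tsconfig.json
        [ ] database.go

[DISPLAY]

>[-] repo/                                                
   [-] bin/                                               
     [ ] config.h                                         
     [ ] utils.ts                                         
     [ ] database.c                                       
     [x] logger.go                                        
   [ ] main.c                                             
   [ ] static/                                            
     [ ] templates/                                       
       [ ] tsconfig.json                                  
       [ ] database.go                                    
                                                          
                                                          
                                                          
                                                          
                                                          
                                                          
                                                          
                                                          
                                                          
                                                          
                                                          
                                                          


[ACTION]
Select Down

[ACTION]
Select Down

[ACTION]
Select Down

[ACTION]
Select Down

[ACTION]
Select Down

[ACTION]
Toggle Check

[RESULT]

 [ ] repo/                                                
   [ ] bin/                                               
     [ ] config.h                                         
     [ ] utils.ts                                         
     [ ] database.c                                       
>    [ ] logger.go                                        
   [ ] main.c                                             
   [ ] static/                                            
     [ ] templates/                                       
       [ ] tsconfig.json                                  
       [ ] database.go                                    
                                                          
                                                          
                                                          
                                                          
                                                          
                                                          
                                                          
                                                          
                                                          
                                                          
                                                          
                                                          


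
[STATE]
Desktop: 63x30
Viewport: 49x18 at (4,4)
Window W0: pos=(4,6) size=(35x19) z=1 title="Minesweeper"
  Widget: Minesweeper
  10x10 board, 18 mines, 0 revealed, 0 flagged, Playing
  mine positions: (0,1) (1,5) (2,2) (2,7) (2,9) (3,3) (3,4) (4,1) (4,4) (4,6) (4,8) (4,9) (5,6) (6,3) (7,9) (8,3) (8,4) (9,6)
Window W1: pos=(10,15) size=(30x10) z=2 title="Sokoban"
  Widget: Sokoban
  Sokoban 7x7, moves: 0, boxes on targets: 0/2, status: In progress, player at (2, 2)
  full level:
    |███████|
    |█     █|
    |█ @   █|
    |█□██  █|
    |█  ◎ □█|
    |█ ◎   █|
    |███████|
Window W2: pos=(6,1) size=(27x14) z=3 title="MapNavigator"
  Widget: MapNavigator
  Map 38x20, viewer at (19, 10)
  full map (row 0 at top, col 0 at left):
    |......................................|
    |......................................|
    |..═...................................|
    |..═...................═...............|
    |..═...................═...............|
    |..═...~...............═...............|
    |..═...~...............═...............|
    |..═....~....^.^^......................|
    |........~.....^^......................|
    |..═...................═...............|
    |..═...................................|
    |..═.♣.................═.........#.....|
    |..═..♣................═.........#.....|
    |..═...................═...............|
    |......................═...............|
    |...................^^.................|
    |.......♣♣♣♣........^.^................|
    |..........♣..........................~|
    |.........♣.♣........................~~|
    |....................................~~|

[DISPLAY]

  ┃...............═.........┃                    
  ┃...............═.........┃                    
┏━┃~....^.^^................┃━━━━━┓              
┃ ┃.~.....^^................┃     ┃              
┠─┃...............═.........┃─────┨              
┃■┃............@............┃     ┃              
┃■┃...............═.........┃     ┃              
┃■┃...............═.........┃     ┃              
┃■┃...............═.........┃     ┃              
┃■┃...............═.........┃     ┃              
┃■┗━━━━━━━━━━━━━━━━━━━━━━━━━┛     ┃              
┃■■■■■┏━━━━━━━━━━━━━━━━━━━━━━━━━━━━┓             
┃■■■■■┃ Sokoban                    ┃             
┃■■■■■┠────────────────────────────┨             
┃■■■■■┃███████                     ┃             
┃     ┃█     █                     ┃             
┃     ┃█ @   █                     ┃             
┃     ┃█□██  █                     ┃             


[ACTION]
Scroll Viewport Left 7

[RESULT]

      ┃...............═.........┃                
      ┃...............═.........┃                
    ┏━┃~....^.^^................┃━━━━━┓          
    ┃ ┃.~.....^^................┃     ┃          
    ┠─┃...............═.........┃─────┨          
    ┃■┃............@............┃     ┃          
    ┃■┃...............═.........┃     ┃          
    ┃■┃...............═.........┃     ┃          
    ┃■┃...............═.........┃     ┃          
    ┃■┃...............═.........┃     ┃          
    ┃■┗━━━━━━━━━━━━━━━━━━━━━━━━━┛     ┃          
    ┃■■■■■┏━━━━━━━━━━━━━━━━━━━━━━━━━━━━┓         
    ┃■■■■■┃ Sokoban                    ┃         
    ┃■■■■■┠────────────────────────────┨         
    ┃■■■■■┃███████                     ┃         
    ┃     ┃█     █                     ┃         
    ┃     ┃█ @   █                     ┃         
    ┃     ┃█□██  █                     ┃         


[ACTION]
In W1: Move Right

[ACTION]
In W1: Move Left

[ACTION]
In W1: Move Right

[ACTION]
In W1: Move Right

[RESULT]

      ┃...............═.........┃                
      ┃...............═.........┃                
    ┏━┃~....^.^^................┃━━━━━┓          
    ┃ ┃.~.....^^................┃     ┃          
    ┠─┃...............═.........┃─────┨          
    ┃■┃............@............┃     ┃          
    ┃■┃...............═.........┃     ┃          
    ┃■┃...............═.........┃     ┃          
    ┃■┃...............═.........┃     ┃          
    ┃■┃...............═.........┃     ┃          
    ┃■┗━━━━━━━━━━━━━━━━━━━━━━━━━┛     ┃          
    ┃■■■■■┏━━━━━━━━━━━━━━━━━━━━━━━━━━━━┓         
    ┃■■■■■┃ Sokoban                    ┃         
    ┃■■■■■┠────────────────────────────┨         
    ┃■■■■■┃███████                     ┃         
    ┃     ┃█     █                     ┃         
    ┃     ┃█   @ █                     ┃         
    ┃     ┃█□██  █                     ┃         


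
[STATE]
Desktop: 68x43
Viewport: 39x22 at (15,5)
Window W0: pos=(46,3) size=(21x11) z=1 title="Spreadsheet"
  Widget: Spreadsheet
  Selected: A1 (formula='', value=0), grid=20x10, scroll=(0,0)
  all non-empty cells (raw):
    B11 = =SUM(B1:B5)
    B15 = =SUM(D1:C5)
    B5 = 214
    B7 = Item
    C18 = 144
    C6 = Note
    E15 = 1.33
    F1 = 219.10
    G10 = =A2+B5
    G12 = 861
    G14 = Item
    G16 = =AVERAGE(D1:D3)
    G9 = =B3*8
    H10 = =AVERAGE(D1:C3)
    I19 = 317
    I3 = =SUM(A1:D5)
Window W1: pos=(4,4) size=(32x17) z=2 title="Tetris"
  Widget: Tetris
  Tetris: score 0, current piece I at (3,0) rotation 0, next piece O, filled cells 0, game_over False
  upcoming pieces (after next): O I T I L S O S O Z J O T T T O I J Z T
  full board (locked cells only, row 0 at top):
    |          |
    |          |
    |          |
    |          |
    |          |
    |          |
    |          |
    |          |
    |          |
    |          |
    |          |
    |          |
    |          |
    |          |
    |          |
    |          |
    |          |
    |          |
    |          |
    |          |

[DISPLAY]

                    ┃          ┠───────
────────────────────┨          ┃A1:    
│Next:              ┃          ┃       
│▓▓                 ┃          ┃-------
│▓▓                 ┃          ┃  1    
│                   ┃          ┃  2    
│                   ┃          ┃  3    
│                   ┃          ┃  4    
│Score:             ┃          ┗━━━━━━━
│0                  ┃                  
│                   ┃                  
│                   ┃                  
│                   ┃                  
│                   ┃                  
│                   ┃                  
━━━━━━━━━━━━━━━━━━━━┛                  
                                       
                                       
                                       
                                       
                                       
                                       


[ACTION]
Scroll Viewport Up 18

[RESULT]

                                       
                                       
                                       
                               ┏━━━━━━━
━━━━━━━━━━━━━━━━━━━━┓          ┃ Spread
                    ┃          ┠───────
────────────────────┨          ┃A1:    
│Next:              ┃          ┃       
│▓▓                 ┃          ┃-------
│▓▓                 ┃          ┃  1    
│                   ┃          ┃  2    
│                   ┃          ┃  3    
│                   ┃          ┃  4    
│Score:             ┃          ┗━━━━━━━
│0                  ┃                  
│                   ┃                  
│                   ┃                  
│                   ┃                  
│                   ┃                  
│                   ┃                  
━━━━━━━━━━━━━━━━━━━━┛                  
                                       


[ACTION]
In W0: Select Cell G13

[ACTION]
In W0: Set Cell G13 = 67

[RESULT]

                                       
                                       
                                       
                               ┏━━━━━━━
━━━━━━━━━━━━━━━━━━━━┓          ┃ Spread
                    ┃          ┠───────
────────────────────┨          ┃G13: 67
│Next:              ┃          ┃       
│▓▓                 ┃          ┃-------
│▓▓                 ┃          ┃  1    
│                   ┃          ┃  2    
│                   ┃          ┃  3    
│                   ┃          ┃  4    
│Score:             ┃          ┗━━━━━━━
│0                  ┃                  
│                   ┃                  
│                   ┃                  
│                   ┃                  
│                   ┃                  
│                   ┃                  
━━━━━━━━━━━━━━━━━━━━┛                  
                                       


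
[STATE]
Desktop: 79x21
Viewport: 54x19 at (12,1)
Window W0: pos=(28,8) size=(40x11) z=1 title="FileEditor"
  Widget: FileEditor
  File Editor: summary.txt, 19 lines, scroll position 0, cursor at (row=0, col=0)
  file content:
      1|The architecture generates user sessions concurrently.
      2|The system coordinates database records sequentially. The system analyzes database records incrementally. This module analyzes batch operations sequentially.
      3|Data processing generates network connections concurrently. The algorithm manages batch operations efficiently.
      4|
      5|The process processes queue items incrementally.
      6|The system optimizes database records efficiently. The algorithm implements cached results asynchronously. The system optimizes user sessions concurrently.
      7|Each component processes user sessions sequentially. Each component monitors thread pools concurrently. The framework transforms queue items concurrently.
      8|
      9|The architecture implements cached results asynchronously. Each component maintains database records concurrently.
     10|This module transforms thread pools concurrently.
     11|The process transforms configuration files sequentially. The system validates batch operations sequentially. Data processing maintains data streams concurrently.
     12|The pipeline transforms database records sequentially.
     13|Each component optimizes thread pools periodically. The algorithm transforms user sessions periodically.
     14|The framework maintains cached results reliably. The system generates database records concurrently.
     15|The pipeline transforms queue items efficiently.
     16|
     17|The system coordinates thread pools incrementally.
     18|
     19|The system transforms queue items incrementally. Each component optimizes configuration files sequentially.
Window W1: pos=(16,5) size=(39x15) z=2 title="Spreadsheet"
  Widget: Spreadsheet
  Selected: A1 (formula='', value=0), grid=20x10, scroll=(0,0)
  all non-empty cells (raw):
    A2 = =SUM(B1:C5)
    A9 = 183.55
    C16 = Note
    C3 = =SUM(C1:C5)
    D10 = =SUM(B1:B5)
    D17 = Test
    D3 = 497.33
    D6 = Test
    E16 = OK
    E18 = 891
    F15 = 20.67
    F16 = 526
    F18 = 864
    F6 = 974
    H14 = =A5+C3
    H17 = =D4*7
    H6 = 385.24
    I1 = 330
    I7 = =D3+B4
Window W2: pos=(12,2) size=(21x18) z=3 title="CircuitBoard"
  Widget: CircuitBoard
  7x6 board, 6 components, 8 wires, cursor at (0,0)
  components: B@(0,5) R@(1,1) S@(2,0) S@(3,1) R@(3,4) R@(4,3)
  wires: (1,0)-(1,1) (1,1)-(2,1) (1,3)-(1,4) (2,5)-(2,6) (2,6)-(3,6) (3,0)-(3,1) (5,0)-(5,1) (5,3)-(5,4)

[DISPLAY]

                                                      
┏━━━━━━━━━━━━━━━━━━━┓                                 
┃ CircuitBoard      ┃                                 
┠───────────────────┨                                 
┃   0 1 2 3 4 5 6   ┃━━━━━━━━━━━━━━━━━━━━━┓           
┃0  [.]             ┃                     ┃           
┃                   ┃─────────────────────┨           
┃1   · ─ R       · ─┃                     ┃━━━━━━━━━━━
┃        │          ┃       C       D     ┃           
┃2   S   ·          ┃---------------------┃───────────
┃                   ┃   0       0       0 ┃ user sessi
┃3   · ─ S          ┃   0       0       0 ┃abase recor
┃                   ┃   0#CIRC!    497.33 ┃network con
┃4               R  ┃   0       0       0 ┃           
┃                   ┃   0       0       0 ┃e items inc
┃5   · ─ ·       · ─┃   0       0Test     ┃ase records
┃Cursor: (0,0)      ┃   0       0       0 ┃ser session
┃                   ┃   0       0       0 ┃━━━━━━━━━━━
┗━━━━━━━━━━━━━━━━━━━┛━━━━━━━━━━━━━━━━━━━━━┛           


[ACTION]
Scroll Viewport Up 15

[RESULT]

                                                      
                                                      
┏━━━━━━━━━━━━━━━━━━━┓                                 
┃ CircuitBoard      ┃                                 
┠───────────────────┨                                 
┃   0 1 2 3 4 5 6   ┃━━━━━━━━━━━━━━━━━━━━━┓           
┃0  [.]             ┃                     ┃           
┃                   ┃─────────────────────┨           
┃1   · ─ R       · ─┃                     ┃━━━━━━━━━━━
┃        │          ┃       C       D     ┃           
┃2   S   ·          ┃---------------------┃───────────
┃                   ┃   0       0       0 ┃ user sessi
┃3   · ─ S          ┃   0       0       0 ┃abase recor
┃                   ┃   0#CIRC!    497.33 ┃network con
┃4               R  ┃   0       0       0 ┃           
┃                   ┃   0       0       0 ┃e items inc
┃5   · ─ ·       · ─┃   0       0Test     ┃ase records
┃Cursor: (0,0)      ┃   0       0       0 ┃ser session
┃                   ┃   0       0       0 ┃━━━━━━━━━━━


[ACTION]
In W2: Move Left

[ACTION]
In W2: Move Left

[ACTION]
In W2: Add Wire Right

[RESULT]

                                                      
                                                      
┏━━━━━━━━━━━━━━━━━━━┓                                 
┃ CircuitBoard      ┃                                 
┠───────────────────┨                                 
┃   0 1 2 3 4 5 6   ┃━━━━━━━━━━━━━━━━━━━━━┓           
┃0  [.]─ ·          ┃                     ┃           
┃                   ┃─────────────────────┨           
┃1   · ─ R       · ─┃                     ┃━━━━━━━━━━━
┃        │          ┃       C       D     ┃           
┃2   S   ·          ┃---------------------┃───────────
┃                   ┃   0       0       0 ┃ user sessi
┃3   · ─ S          ┃   0       0       0 ┃abase recor
┃                   ┃   0#CIRC!    497.33 ┃network con
┃4               R  ┃   0       0       0 ┃           
┃                   ┃   0       0       0 ┃e items inc
┃5   · ─ ·       · ─┃   0       0Test     ┃ase records
┃Cursor: (0,0)      ┃   0       0       0 ┃ser session
┃                   ┃   0       0       0 ┃━━━━━━━━━━━


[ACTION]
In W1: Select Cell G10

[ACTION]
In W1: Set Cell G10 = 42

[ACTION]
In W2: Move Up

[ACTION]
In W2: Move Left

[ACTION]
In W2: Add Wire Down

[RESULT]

                                                      
                                                      
┏━━━━━━━━━━━━━━━━━━━┓                                 
┃ CircuitBoard      ┃                                 
┠───────────────────┨                                 
┃   0 1 2 3 4 5 6   ┃━━━━━━━━━━━━━━━━━━━━━┓           
┃0  [.]─ ·          ┃                     ┃           
┃    │              ┃─────────────────────┨           
┃1   · ─ R       · ─┃                     ┃━━━━━━━━━━━
┃        │          ┃       C       D     ┃           
┃2   S   ·          ┃---------------------┃───────────
┃                   ┃   0       0       0 ┃ user sessi
┃3   · ─ S          ┃   0       0       0 ┃abase recor
┃                   ┃   0#CIRC!    497.33 ┃network con
┃4               R  ┃   0       0       0 ┃           
┃                   ┃   0       0       0 ┃e items inc
┃5   · ─ ·       · ─┃   0       0Test     ┃ase records
┃Cursor: (0,0)      ┃   0       0       0 ┃ser session
┃                   ┃   0       0       0 ┃━━━━━━━━━━━
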